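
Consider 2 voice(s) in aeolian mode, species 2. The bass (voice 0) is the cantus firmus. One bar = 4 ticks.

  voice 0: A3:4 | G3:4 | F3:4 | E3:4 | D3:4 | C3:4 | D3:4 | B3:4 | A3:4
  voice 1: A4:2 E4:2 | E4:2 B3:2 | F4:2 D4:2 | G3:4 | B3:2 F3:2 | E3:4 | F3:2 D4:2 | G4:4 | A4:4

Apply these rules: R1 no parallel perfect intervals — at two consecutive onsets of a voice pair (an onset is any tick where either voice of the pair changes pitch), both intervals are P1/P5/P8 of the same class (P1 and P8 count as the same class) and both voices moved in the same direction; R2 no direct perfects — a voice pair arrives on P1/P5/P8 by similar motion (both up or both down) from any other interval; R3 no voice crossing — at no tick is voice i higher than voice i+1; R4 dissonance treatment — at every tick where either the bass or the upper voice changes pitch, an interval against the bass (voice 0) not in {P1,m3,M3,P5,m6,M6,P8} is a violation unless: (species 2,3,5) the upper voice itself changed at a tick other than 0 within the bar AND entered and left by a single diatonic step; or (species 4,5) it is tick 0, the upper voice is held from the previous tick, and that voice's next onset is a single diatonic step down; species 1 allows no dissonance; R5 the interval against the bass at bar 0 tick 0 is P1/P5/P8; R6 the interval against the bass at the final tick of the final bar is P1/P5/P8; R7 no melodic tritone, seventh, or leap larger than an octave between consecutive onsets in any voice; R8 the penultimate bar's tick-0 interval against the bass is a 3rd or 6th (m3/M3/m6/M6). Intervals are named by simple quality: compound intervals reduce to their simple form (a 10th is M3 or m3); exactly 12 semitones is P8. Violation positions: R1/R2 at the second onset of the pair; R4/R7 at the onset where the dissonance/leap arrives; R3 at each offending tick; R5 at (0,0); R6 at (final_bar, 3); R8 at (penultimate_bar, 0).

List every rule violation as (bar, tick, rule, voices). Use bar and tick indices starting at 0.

bar 0: v0=A3 v1=A4 downbeat P8
bar 1: v0=G3 v1=E4 downbeat M6
bar 2: v0=F3 v1=F4 downbeat P8
bar 3: v0=E3 v1=G3 downbeat m3
bar 4: v0=D3 v1=B3 downbeat M6
bar 5: v0=C3 v1=E3 downbeat M3
bar 6: v0=D3 v1=F3 downbeat m3
bar 7: v0=B3 v1=G4 downbeat m6
bar 8: v0=A3 v1=A4 downbeat P8
  -> R7 @ bar 2 tick 0 v(1,): B3->F4 leap 6st
  -> R7 @ bar 4 tick 2 v(1,): B3->F3 leap 6st

(2, 0, R7, (1,))
(4, 2, R7, (1,))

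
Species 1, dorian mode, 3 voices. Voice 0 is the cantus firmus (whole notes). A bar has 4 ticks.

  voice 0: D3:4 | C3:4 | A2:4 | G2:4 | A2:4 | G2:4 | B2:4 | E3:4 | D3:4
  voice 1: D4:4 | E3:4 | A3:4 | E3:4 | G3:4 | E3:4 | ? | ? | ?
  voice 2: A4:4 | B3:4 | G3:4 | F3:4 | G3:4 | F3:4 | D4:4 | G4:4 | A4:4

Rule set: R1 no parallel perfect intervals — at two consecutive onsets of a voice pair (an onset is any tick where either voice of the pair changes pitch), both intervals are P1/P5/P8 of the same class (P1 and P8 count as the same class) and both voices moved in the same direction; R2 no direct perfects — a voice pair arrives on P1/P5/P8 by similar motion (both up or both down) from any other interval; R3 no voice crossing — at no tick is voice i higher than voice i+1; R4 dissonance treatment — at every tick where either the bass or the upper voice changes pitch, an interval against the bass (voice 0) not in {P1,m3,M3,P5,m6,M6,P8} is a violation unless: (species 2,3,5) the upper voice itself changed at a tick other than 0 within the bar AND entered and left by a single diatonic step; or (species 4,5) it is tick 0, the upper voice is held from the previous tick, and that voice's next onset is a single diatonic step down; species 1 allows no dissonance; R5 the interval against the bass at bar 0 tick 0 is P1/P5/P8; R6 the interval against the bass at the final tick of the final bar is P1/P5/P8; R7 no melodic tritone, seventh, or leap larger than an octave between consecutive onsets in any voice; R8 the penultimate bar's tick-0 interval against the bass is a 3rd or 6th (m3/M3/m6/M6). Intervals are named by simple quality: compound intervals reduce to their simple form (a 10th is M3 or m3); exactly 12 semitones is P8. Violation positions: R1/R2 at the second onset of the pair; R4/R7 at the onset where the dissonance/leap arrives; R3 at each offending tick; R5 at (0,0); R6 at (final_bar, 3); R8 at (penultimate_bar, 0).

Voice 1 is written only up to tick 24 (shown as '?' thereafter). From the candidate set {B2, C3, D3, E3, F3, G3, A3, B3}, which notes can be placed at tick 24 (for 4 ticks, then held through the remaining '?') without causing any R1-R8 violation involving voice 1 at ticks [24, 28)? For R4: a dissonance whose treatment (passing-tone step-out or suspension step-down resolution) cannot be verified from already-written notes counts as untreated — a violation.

{B2, D3}

B2: legal
C3: violates R4
D3: legal
E3: violates R4
F3: violates R4
G3: violates R2
A3: violates R4
B3: violates R2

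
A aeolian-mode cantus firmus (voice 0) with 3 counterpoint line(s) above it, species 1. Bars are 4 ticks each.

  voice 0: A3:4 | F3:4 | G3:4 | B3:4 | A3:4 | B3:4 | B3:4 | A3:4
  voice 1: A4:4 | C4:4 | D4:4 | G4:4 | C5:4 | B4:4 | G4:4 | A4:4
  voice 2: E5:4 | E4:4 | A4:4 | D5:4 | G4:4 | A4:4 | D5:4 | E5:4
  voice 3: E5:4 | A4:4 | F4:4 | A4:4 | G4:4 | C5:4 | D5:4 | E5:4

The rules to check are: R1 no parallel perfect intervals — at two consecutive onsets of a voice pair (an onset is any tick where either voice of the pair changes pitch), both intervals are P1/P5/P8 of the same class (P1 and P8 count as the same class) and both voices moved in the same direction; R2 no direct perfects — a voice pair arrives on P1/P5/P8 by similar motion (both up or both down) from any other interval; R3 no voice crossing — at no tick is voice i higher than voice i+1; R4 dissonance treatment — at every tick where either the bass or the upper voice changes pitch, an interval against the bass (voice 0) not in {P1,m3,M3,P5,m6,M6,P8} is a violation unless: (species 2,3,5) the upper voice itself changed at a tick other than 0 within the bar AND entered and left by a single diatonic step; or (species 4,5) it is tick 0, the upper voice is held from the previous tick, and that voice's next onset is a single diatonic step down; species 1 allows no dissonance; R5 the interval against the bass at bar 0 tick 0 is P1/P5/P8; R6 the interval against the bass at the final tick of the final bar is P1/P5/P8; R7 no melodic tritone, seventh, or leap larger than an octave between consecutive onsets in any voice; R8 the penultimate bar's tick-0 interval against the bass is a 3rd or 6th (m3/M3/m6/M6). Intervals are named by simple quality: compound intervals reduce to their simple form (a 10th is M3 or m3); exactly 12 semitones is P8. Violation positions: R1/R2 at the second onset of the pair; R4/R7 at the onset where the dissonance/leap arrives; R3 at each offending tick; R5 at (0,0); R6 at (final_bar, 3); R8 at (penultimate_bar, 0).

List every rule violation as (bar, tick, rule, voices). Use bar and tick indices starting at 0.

bar 0: v0=A3 v1=A4 v2=E5 v3=E5 downbeat P5
bar 1: v0=F3 v1=C4 v2=E4 v3=A4 downbeat M3
bar 2: v0=G3 v1=D4 v2=A4 v3=F4 downbeat m7
bar 3: v0=B3 v1=G4 v2=D5 v3=A4 downbeat m7
bar 4: v0=A3 v1=C5 v2=G4 v3=G4 downbeat m7
bar 5: v0=B3 v1=B4 v2=A4 v3=C5 downbeat m2
bar 6: v0=B3 v1=G4 v2=D5 v3=D5 downbeat m3
bar 7: v0=A3 v1=A4 v2=E5 v3=E5 downbeat P5
  -> R2 @ bar 1 tick 0 v(0, 1): A3/A4 P8 -> F3/C4 P5 similar
  -> R4 @ bar 1 tick 0 v(0, 2): F3/E4 M7 untreated
  -> R1 @ bar 2 tick 0 v(0, 1): F3/C4 P5 -> G3/D4 P5 similar
  -> R2 @ bar 2 tick 0 v(1, 2): C4/E4 M3 -> D4/A4 P5 similar
  -> R3 @ bar 2 tick 0 v(2, 3): A4 above F4
  -> R4 @ bar 2 tick 0 v(0, 2): G3/A4 M2 untreated
  -> R4 @ bar 2 tick 0 v(0, 3): G3/F4 m7 untreated
  -> R3 @ bar 2 tick 1 v(2, 3): A4 above F4
  -> R3 @ bar 2 tick 2 v(2, 3): A4 above F4
  -> R3 @ bar 2 tick 3 v(2, 3): A4 above F4
  -> R1 @ bar 3 tick 0 v(1, 2): D4/A4 P5 -> G4/D5 P5 similar
  -> R3 @ bar 3 tick 0 v(2, 3): D5 above A4
  -> R4 @ bar 3 tick 0 v(0, 3): B3/A4 m7 untreated
  -> R3 @ bar 3 tick 1 v(2, 3): D5 above A4
  -> R3 @ bar 3 tick 2 v(2, 3): D5 above A4
  -> R3 @ bar 3 tick 3 v(2, 3): D5 above A4
  -> R2 @ bar 4 tick 0 v(2, 3): D5/A4 P4 -> G4/G4 P1 similar
  -> R3 @ bar 4 tick 0 v(1, 2): C5 above G4
  -> R4 @ bar 4 tick 0 v(0, 2): A3/G4 m7 untreated
  -> R4 @ bar 4 tick 0 v(0, 3): A3/G4 m7 untreated
  -> R3 @ bar 4 tick 1 v(1, 2): C5 above G4
  -> R3 @ bar 4 tick 2 v(1, 2): C5 above G4
  -> R3 @ bar 4 tick 3 v(1, 2): C5 above G4
  -> R3 @ bar 5 tick 0 v(1, 2): B4 above A4
  -> R4 @ bar 5 tick 0 v(0, 2): B3/A4 m7 untreated
  -> R4 @ bar 5 tick 0 v(0, 3): B3/C5 m2 untreated
  -> R3 @ bar 5 tick 1 v(1, 2): B4 above A4
  -> R3 @ bar 5 tick 2 v(1, 2): B4 above A4
  -> R3 @ bar 5 tick 3 v(1, 2): B4 above A4
  -> R2 @ bar 6 tick 0 v(2, 3): A4/C5 m3 -> D5/D5 P1 similar
  -> R1 @ bar 7 tick 0 v(1, 2): G4/D5 P5 -> A4/E5 P5 similar
  -> R1 @ bar 7 tick 0 v(1, 3): G4/D5 P5 -> A4/E5 P5 similar
  -> R1 @ bar 7 tick 0 v(2, 3): D5/D5 P1 -> E5/E5 P1 similar

(1, 0, R2, (0, 1))
(1, 0, R4, (0, 2))
(2, 0, R1, (0, 1))
(2, 0, R2, (1, 2))
(2, 0, R3, (2, 3))
(2, 0, R4, (0, 2))
(2, 0, R4, (0, 3))
(2, 1, R3, (2, 3))
(2, 2, R3, (2, 3))
(2, 3, R3, (2, 3))
(3, 0, R1, (1, 2))
(3, 0, R3, (2, 3))
(3, 0, R4, (0, 3))
(3, 1, R3, (2, 3))
(3, 2, R3, (2, 3))
(3, 3, R3, (2, 3))
(4, 0, R2, (2, 3))
(4, 0, R3, (1, 2))
(4, 0, R4, (0, 2))
(4, 0, R4, (0, 3))
(4, 1, R3, (1, 2))
(4, 2, R3, (1, 2))
(4, 3, R3, (1, 2))
(5, 0, R3, (1, 2))
(5, 0, R4, (0, 2))
(5, 0, R4, (0, 3))
(5, 1, R3, (1, 2))
(5, 2, R3, (1, 2))
(5, 3, R3, (1, 2))
(6, 0, R2, (2, 3))
(7, 0, R1, (1, 2))
(7, 0, R1, (1, 3))
(7, 0, R1, (2, 3))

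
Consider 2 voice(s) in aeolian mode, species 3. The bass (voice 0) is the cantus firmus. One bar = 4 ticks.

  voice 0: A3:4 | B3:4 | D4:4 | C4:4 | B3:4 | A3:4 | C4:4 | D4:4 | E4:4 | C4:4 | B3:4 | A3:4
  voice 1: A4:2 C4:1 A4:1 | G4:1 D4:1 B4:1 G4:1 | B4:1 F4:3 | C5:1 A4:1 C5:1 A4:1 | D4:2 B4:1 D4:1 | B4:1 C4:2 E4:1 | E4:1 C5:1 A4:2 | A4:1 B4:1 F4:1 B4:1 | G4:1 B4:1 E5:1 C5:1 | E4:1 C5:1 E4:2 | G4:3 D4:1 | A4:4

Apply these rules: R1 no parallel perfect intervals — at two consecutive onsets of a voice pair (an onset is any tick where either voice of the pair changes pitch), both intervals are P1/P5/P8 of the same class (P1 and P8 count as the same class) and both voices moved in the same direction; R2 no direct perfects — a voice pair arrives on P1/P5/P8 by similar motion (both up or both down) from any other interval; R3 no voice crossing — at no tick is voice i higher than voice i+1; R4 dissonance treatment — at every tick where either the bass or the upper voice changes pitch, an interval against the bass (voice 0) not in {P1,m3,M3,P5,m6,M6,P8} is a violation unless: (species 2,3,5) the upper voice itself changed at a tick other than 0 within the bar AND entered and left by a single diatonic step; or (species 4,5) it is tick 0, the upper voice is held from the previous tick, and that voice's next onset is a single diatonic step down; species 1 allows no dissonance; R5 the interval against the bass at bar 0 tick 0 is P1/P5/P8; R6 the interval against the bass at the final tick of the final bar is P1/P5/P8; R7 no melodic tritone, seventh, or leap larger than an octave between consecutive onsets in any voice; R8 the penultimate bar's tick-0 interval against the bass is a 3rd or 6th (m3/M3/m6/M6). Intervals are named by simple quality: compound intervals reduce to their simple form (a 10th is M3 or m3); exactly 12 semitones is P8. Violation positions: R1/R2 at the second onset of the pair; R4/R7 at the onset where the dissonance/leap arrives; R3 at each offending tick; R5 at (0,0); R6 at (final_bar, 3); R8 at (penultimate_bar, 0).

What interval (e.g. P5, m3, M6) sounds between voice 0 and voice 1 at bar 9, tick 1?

voice 0=C4 voice 1=C5 -> P8

P8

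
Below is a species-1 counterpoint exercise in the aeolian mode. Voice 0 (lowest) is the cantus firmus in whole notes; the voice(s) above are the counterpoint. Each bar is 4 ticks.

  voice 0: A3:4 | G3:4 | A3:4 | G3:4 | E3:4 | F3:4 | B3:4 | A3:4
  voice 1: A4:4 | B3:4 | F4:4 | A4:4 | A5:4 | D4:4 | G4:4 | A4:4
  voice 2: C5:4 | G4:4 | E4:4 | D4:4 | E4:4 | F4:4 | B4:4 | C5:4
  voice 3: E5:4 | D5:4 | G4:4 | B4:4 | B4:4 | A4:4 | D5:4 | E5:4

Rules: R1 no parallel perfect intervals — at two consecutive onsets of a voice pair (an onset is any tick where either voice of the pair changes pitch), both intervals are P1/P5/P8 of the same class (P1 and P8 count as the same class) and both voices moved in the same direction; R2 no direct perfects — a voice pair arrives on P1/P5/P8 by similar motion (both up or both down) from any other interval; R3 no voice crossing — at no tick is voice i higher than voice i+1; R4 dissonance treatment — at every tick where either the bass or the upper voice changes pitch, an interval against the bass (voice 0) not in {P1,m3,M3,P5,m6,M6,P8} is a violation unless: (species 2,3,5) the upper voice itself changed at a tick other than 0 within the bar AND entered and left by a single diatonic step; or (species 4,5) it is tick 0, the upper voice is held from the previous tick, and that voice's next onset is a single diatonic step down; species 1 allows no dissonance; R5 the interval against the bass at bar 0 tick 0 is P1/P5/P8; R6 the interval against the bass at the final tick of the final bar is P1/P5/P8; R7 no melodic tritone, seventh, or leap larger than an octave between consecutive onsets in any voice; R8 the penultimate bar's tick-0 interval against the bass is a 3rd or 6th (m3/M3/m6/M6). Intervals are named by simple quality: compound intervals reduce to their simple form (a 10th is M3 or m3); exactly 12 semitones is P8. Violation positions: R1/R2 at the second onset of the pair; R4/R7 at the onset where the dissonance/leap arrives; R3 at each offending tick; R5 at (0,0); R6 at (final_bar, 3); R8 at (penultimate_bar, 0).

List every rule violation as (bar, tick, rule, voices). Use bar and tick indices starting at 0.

(0, 0, R5, (0, 2))
(1, 0, R1, (0, 3))
(1, 0, R2, (0, 2))
(1, 0, R2, (2, 3))
(1, 0, R7, (1,))
(2, 0, R3, (1, 2))
(2, 0, R4, (0, 3))
(2, 0, R7, (1,))
(2, 1, R3, (1, 2))
(2, 2, R3, (1, 2))
(2, 3, R3, (1, 2))
(3, 0, R1, (0, 2))
(3, 0, R3, (1, 2))
(3, 0, R4, (0, 1))
(3, 1, R3, (1, 2))
(3, 2, R3, (1, 2))
(3, 3, R3, (1, 2))
(4, 0, R3, (1, 2))
(4, 0, R4, (0, 1))
(4, 1, R3, (1, 2))
(4, 2, R3, (1, 2))
(4, 3, R3, (1, 2))
(5, 0, R1, (0, 2))
(5, 0, R2, (1, 3))
(5, 0, R7, (1,))
(6, 0, R1, (0, 2))
(6, 0, R1, (1, 3))
(6, 0, R7, (0,))
(6, 0, R7, (2,))
(6, 0, R8, (0, 2))
(7, 0, R1, (1, 3))
(7, 3, R6, (0, 2))

bar 0: v0=A3 v1=A4 v2=C5 v3=E5 downbeat P5
bar 1: v0=G3 v1=B3 v2=G4 v3=D5 downbeat P5
bar 2: v0=A3 v1=F4 v2=E4 v3=G4 downbeat m7
bar 3: v0=G3 v1=A4 v2=D4 v3=B4 downbeat M3
bar 4: v0=E3 v1=A5 v2=E4 v3=B4 downbeat P5
bar 5: v0=F3 v1=D4 v2=F4 v3=A4 downbeat M3
bar 6: v0=B3 v1=G4 v2=B4 v3=D5 downbeat m3
bar 7: v0=A3 v1=A4 v2=C5 v3=E5 downbeat P5
  -> R5 @ bar 0 tick 0 v(0, 2): opens on m3
  -> R1 @ bar 1 tick 0 v(0, 3): A3/E5 P5 -> G3/D5 P5 similar
  -> R2 @ bar 1 tick 0 v(0, 2): A3/C5 m3 -> G3/G4 P8 similar
  -> R2 @ bar 1 tick 0 v(2, 3): C5/E5 M3 -> G4/D5 P5 similar
  -> R7 @ bar 1 tick 0 v(1,): A4->B3 leap 10st
  -> R3 @ bar 2 tick 0 v(1, 2): F4 above E4
  -> R4 @ bar 2 tick 0 v(0, 3): A3/G4 m7 untreated
  -> R7 @ bar 2 tick 0 v(1,): B3->F4 leap 6st
  -> R3 @ bar 2 tick 1 v(1, 2): F4 above E4
  -> R3 @ bar 2 tick 2 v(1, 2): F4 above E4
  -> R3 @ bar 2 tick 3 v(1, 2): F4 above E4
  -> R1 @ bar 3 tick 0 v(0, 2): A3/E4 P5 -> G3/D4 P5 similar
  -> R3 @ bar 3 tick 0 v(1, 2): A4 above D4
  -> R4 @ bar 3 tick 0 v(0, 1): G3/A4 M2 untreated
  -> R3 @ bar 3 tick 1 v(1, 2): A4 above D4
  -> R3 @ bar 3 tick 2 v(1, 2): A4 above D4
  -> R3 @ bar 3 tick 3 v(1, 2): A4 above D4
  -> R3 @ bar 4 tick 0 v(1, 2): A5 above E4
  -> R4 @ bar 4 tick 0 v(0, 1): E3/A5 P4 untreated
  -> R3 @ bar 4 tick 1 v(1, 2): A5 above E4
  -> R3 @ bar 4 tick 2 v(1, 2): A5 above E4
  -> R3 @ bar 4 tick 3 v(1, 2): A5 above E4
  -> R1 @ bar 5 tick 0 v(0, 2): E3/E4 P8 -> F3/F4 P8 similar
  -> R2 @ bar 5 tick 0 v(1, 3): A5/B4 m7 -> D4/A4 P5 similar
  -> R7 @ bar 5 tick 0 v(1,): A5->D4 leap 19st
  -> R1 @ bar 6 tick 0 v(0, 2): F3/F4 P8 -> B3/B4 P8 similar
  -> R1 @ bar 6 tick 0 v(1, 3): D4/A4 P5 -> G4/D5 P5 similar
  -> R7 @ bar 6 tick 0 v(0,): F3->B3 leap 6st
  -> R7 @ bar 6 tick 0 v(2,): F4->B4 leap 6st
  -> R8 @ bar 6 tick 0 v(0, 2): penult P8 not 3rd/6th
  -> R1 @ bar 7 tick 0 v(1, 3): G4/D5 P5 -> A4/E5 P5 similar
  -> R6 @ bar 7 tick 3 v(0, 2): closes on m3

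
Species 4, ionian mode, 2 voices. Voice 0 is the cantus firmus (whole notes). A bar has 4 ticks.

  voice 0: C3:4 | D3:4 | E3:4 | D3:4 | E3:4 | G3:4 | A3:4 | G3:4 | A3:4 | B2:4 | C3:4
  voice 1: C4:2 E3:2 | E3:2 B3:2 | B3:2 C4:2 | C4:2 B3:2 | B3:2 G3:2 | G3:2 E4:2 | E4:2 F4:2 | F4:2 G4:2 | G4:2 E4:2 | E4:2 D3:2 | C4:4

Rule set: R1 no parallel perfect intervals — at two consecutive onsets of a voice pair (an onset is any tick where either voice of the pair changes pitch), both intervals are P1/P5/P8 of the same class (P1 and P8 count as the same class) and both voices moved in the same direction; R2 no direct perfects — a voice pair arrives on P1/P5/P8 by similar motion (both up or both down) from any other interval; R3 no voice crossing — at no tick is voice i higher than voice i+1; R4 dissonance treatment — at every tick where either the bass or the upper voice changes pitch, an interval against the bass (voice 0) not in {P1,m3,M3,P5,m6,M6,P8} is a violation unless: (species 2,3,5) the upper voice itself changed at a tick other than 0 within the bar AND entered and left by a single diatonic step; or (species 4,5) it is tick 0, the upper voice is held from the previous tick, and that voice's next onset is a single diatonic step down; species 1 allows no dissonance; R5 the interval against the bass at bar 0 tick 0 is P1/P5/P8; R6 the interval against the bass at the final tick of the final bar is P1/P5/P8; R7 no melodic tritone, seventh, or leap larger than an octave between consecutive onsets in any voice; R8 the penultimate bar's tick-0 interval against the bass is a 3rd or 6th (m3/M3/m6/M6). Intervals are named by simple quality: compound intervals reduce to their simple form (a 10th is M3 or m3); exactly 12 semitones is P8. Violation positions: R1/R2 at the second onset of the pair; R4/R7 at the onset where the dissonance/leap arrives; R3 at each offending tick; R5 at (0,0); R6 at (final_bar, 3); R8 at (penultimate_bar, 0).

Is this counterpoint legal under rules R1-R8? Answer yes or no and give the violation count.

bar 0: v0=C3 v1=C4 (P8)
bar 1: v0=D3 v1=E3 (M2)
bar 2: v0=E3 v1=B3 (P5)
bar 3: v0=D3 v1=C4 (m7)
bar 4: v0=E3 v1=B3 (P5)
bar 5: v0=G3 v1=G3 (P1)
bar 6: v0=A3 v1=E4 (P5)
bar 7: v0=G3 v1=F4 (m7)
bar 8: v0=A3 v1=G4 (m7)
bar 9: v0=B2 v1=E4 (P4)
bar 10: v0=C3 v1=C4 (P8)
  R4 @ bar1.0: D3/E3 M2 untreated
  R4 @ bar7.0: G3/F4 m7 untreated
  R4 @ bar8.0: A3/G4 m7 untreated
  R4 @ bar9.0: B2/E4 P4 untreated
  R7 @ bar9.0: A3->B2 leap 10st
  R8 @ bar9.0: penult P4 not 3rd/6th
  R7 @ bar9.2: E4->D3 leap 14st
  R2 @ bar10.0: B2/D3 m3 -> C3/C4 P8 similar
  R7 @ bar10.0: D3->C4 leap 10st

No (9 violations)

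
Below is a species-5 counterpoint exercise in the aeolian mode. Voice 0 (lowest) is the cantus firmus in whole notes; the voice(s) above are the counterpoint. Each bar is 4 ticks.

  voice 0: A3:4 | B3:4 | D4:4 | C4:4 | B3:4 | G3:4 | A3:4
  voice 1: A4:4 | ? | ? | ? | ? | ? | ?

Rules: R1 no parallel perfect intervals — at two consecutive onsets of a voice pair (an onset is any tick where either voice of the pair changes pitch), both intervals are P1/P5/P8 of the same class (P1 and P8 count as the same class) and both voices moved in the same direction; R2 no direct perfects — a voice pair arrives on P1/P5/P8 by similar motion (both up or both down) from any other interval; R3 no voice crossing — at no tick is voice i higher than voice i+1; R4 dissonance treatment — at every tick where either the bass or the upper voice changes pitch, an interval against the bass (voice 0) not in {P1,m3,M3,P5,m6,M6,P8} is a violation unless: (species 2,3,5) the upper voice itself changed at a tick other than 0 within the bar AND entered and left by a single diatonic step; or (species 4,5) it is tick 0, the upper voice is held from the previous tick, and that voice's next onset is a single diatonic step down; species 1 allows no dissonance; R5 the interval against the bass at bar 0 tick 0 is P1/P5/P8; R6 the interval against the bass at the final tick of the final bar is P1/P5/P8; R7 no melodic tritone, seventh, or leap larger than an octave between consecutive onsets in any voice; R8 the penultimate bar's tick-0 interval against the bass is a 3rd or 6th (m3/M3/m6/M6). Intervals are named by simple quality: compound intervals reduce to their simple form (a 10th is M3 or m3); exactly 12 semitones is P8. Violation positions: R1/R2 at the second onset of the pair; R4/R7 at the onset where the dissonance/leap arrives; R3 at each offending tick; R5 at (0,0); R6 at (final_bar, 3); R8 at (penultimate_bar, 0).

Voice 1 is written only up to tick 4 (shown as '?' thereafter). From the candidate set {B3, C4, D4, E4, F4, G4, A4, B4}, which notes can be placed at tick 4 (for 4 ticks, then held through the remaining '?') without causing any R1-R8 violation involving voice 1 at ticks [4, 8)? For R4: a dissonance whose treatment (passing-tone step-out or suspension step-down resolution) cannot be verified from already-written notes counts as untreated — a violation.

B3: violates R7
C4: violates R4
D4: legal
E4: violates R4
F4: violates R4
G4: legal
A4: violates R4
B4: violates R1

{D4, G4}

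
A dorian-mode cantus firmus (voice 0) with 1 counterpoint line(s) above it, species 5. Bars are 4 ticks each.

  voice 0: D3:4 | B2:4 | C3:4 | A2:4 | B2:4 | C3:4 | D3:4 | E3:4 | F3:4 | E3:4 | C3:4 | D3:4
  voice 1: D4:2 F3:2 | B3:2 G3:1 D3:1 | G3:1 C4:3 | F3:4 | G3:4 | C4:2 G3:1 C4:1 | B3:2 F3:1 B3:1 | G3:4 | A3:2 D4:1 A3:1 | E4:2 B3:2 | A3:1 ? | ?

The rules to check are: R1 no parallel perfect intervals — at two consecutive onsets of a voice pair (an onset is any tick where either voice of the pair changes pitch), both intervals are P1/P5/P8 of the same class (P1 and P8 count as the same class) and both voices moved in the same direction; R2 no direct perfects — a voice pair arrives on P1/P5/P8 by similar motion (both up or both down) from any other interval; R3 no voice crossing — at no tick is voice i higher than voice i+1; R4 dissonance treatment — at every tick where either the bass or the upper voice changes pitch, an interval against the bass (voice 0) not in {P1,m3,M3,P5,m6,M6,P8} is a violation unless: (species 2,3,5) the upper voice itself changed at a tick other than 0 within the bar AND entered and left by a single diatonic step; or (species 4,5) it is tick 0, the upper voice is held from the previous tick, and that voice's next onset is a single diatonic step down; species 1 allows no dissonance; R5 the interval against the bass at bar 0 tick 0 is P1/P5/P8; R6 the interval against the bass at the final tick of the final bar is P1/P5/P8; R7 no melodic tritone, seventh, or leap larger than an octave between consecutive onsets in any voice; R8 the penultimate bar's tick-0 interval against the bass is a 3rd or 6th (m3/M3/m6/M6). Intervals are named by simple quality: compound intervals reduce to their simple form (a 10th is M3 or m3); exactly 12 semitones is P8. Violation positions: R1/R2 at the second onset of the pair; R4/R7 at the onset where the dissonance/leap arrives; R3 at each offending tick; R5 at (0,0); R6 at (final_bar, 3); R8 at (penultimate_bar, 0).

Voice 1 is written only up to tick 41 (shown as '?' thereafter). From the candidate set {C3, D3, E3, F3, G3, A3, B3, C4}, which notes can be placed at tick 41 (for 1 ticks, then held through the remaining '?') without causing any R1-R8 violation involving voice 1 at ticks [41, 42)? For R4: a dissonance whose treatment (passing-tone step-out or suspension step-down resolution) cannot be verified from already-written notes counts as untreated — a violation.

{A3, C3, C4, E3, G3}

C3: legal
D3: violates R4
E3: legal
F3: violates R4
G3: legal
A3: legal
B3: violates R4
C4: legal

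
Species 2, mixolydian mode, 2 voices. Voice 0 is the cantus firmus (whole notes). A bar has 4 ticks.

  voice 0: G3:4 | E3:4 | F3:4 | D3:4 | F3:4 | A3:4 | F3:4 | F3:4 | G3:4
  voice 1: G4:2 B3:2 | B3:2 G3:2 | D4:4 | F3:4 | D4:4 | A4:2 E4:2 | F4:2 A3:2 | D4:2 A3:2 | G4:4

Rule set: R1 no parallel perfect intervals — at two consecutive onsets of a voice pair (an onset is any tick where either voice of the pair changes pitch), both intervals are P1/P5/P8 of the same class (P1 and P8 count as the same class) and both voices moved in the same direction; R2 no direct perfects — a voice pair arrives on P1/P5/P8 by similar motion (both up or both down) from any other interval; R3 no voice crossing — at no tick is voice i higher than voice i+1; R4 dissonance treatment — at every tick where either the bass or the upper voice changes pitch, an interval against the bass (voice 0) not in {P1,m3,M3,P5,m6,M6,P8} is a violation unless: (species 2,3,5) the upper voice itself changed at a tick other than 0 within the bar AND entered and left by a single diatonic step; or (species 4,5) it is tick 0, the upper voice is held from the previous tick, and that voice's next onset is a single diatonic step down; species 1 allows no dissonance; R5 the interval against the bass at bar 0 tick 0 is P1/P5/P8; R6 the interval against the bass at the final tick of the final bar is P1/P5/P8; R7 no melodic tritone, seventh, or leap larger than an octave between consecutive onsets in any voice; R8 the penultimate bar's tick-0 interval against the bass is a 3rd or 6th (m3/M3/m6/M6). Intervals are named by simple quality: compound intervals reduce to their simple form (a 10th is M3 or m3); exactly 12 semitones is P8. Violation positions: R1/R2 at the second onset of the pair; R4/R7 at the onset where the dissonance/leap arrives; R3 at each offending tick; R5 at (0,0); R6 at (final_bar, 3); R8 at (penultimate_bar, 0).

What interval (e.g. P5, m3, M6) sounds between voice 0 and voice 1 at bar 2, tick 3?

M6

voice 0=F3 voice 1=D4 -> M6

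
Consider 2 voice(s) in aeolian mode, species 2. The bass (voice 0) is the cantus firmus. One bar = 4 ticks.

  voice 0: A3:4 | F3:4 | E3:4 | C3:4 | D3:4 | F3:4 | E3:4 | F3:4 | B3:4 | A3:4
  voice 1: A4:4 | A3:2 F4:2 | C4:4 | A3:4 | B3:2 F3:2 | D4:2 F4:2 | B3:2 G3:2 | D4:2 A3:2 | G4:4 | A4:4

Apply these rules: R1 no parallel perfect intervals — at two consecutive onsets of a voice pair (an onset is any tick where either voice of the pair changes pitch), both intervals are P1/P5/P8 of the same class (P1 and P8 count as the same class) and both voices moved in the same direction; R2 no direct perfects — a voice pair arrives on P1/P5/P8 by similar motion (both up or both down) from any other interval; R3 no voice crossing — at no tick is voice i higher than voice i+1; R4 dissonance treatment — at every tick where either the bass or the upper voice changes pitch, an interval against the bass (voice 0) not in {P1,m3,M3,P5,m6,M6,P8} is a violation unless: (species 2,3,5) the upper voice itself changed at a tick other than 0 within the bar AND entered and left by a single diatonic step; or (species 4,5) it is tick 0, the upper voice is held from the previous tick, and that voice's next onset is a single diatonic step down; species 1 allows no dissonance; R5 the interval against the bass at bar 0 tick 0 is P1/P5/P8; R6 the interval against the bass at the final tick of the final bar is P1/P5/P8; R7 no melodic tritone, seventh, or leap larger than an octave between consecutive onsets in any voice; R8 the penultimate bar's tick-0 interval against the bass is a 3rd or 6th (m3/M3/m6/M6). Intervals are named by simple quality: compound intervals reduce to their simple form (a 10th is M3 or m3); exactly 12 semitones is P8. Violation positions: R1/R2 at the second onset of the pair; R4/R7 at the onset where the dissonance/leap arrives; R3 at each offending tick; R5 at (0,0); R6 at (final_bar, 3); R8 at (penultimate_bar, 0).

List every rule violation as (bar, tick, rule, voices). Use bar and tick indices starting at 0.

(4, 2, R7, (1,))
(6, 0, R2, (0, 1))
(6, 0, R7, (1,))
(8, 0, R7, (0,))
(8, 0, R7, (1,))

bar 0: v0=A3 v1=A4 downbeat P8
bar 1: v0=F3 v1=A3 downbeat M3
bar 2: v0=E3 v1=C4 downbeat m6
bar 3: v0=C3 v1=A3 downbeat M6
bar 4: v0=D3 v1=B3 downbeat M6
bar 5: v0=F3 v1=D4 downbeat M6
bar 6: v0=E3 v1=B3 downbeat P5
bar 7: v0=F3 v1=D4 downbeat M6
bar 8: v0=B3 v1=G4 downbeat m6
bar 9: v0=A3 v1=A4 downbeat P8
  -> R7 @ bar 4 tick 2 v(1,): B3->F3 leap 6st
  -> R2 @ bar 6 tick 0 v(0, 1): F3/F4 P8 -> E3/B3 P5 similar
  -> R7 @ bar 6 tick 0 v(1,): F4->B3 leap 6st
  -> R7 @ bar 8 tick 0 v(0,): F3->B3 leap 6st
  -> R7 @ bar 8 tick 0 v(1,): A3->G4 leap 10st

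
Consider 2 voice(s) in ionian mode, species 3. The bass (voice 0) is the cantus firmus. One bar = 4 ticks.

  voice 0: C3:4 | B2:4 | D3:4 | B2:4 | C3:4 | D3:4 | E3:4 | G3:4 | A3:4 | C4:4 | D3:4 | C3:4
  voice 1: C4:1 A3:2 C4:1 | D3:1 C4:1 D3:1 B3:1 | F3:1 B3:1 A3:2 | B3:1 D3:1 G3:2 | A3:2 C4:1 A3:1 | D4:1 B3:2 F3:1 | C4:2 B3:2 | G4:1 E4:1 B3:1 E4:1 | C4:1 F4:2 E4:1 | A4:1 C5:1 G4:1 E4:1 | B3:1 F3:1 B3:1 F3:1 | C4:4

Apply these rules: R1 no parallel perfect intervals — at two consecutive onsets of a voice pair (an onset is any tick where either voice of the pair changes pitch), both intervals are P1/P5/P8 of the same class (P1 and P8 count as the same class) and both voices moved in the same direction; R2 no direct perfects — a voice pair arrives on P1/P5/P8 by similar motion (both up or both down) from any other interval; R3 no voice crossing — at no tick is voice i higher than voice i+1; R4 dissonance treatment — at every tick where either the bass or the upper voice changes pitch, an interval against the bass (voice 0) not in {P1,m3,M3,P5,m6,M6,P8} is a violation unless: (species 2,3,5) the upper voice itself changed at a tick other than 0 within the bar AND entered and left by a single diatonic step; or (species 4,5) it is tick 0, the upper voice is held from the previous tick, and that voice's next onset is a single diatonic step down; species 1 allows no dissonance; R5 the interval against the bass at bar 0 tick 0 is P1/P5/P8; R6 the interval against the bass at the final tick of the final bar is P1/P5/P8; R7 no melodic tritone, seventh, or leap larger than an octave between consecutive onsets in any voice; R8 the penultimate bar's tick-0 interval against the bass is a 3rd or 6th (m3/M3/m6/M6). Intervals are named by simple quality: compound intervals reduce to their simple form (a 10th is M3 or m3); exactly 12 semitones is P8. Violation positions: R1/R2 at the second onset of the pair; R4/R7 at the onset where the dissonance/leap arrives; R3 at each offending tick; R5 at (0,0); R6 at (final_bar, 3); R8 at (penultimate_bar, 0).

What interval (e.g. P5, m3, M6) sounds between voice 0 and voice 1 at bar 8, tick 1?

voice 0=A3 voice 1=F4 -> m6

m6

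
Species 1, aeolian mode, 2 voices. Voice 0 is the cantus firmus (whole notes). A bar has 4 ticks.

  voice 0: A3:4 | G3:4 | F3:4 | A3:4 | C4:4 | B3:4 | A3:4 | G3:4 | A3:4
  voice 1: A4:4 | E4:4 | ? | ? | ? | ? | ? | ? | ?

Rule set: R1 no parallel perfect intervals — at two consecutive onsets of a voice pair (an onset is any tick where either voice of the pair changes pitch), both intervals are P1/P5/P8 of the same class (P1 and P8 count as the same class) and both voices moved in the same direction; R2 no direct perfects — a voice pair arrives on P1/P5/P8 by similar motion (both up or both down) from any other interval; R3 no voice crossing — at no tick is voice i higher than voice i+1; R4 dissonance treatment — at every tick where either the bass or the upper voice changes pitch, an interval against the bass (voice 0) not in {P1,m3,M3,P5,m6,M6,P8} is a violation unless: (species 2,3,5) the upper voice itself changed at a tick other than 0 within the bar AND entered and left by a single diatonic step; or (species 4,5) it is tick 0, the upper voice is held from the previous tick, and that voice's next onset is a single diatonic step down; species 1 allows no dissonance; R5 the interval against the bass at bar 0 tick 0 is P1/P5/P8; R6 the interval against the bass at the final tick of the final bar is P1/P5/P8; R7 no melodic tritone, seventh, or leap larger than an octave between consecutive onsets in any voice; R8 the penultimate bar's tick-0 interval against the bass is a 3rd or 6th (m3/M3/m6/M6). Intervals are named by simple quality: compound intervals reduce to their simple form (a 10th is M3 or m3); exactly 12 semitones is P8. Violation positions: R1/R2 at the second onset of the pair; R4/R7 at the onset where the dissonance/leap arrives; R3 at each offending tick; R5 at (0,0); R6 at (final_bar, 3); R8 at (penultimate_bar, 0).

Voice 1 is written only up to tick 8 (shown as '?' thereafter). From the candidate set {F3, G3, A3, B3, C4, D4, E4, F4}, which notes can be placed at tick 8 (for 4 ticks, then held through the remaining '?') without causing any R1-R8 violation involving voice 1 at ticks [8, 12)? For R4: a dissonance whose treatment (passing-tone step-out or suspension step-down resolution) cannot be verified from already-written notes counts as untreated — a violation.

{A3, D4, F4}

F3: violates R2,R7
G3: violates R4
A3: legal
B3: violates R4
C4: violates R2
D4: legal
E4: violates R4
F4: legal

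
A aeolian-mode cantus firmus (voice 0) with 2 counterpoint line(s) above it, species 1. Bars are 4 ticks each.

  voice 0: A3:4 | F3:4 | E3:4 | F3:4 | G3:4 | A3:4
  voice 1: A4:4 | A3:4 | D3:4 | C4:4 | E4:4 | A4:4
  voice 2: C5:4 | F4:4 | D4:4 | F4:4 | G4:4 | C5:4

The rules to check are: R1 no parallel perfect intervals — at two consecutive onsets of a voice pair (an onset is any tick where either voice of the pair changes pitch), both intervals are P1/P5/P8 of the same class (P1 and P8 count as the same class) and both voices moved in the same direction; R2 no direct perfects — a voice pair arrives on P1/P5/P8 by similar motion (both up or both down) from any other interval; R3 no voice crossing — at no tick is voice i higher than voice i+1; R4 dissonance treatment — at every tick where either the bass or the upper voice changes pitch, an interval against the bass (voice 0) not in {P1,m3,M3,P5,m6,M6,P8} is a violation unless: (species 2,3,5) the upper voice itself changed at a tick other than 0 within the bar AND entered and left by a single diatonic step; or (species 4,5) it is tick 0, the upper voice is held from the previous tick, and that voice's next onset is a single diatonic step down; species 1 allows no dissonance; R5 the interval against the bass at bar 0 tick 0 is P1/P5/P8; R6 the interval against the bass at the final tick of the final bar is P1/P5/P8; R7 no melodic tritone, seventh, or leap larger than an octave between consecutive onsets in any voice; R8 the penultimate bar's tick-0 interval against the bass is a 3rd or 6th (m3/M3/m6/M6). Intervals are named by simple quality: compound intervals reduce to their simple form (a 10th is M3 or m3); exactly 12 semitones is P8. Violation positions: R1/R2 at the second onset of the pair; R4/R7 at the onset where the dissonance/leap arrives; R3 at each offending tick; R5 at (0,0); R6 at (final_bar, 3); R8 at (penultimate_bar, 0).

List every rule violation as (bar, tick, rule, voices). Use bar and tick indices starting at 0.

(0, 0, R5, (0, 2))
(1, 0, R2, (0, 2))
(2, 0, R2, (1, 2))
(2, 0, R3, (0, 1))
(2, 0, R4, (0, 1))
(2, 0, R4, (0, 2))
(2, 1, R3, (0, 1))
(2, 2, R3, (0, 1))
(2, 3, R3, (0, 1))
(3, 0, R2, (0, 1))
(3, 0, R2, (0, 2))
(3, 0, R7, (1,))
(4, 0, R1, (0, 2))
(4, 0, R8, (0, 2))
(5, 0, R2, (0, 1))
(5, 3, R6, (0, 2))

bar 0: v0=A3 v1=A4 v2=C5 downbeat m3
bar 1: v0=F3 v1=A3 v2=F4 downbeat P8
bar 2: v0=E3 v1=D3 v2=D4 downbeat m7
bar 3: v0=F3 v1=C4 v2=F4 downbeat P8
bar 4: v0=G3 v1=E4 v2=G4 downbeat P8
bar 5: v0=A3 v1=A4 v2=C5 downbeat m3
  -> R5 @ bar 0 tick 0 v(0, 2): opens on m3
  -> R2 @ bar 1 tick 0 v(0, 2): A3/C5 m3 -> F3/F4 P8 similar
  -> R2 @ bar 2 tick 0 v(1, 2): A3/F4 m6 -> D3/D4 P8 similar
  -> R3 @ bar 2 tick 0 v(0, 1): E3 above D3
  -> R4 @ bar 2 tick 0 v(0, 1): E3/D3 M2 untreated
  -> R4 @ bar 2 tick 0 v(0, 2): E3/D4 m7 untreated
  -> R3 @ bar 2 tick 1 v(0, 1): E3 above D3
  -> R3 @ bar 2 tick 2 v(0, 1): E3 above D3
  -> R3 @ bar 2 tick 3 v(0, 1): E3 above D3
  -> R2 @ bar 3 tick 0 v(0, 1): E3/D3 M2 -> F3/C4 P5 similar
  -> R2 @ bar 3 tick 0 v(0, 2): E3/D4 m7 -> F3/F4 P8 similar
  -> R7 @ bar 3 tick 0 v(1,): D3->C4 leap 10st
  -> R1 @ bar 4 tick 0 v(0, 2): F3/F4 P8 -> G3/G4 P8 similar
  -> R8 @ bar 4 tick 0 v(0, 2): penult P8 not 3rd/6th
  -> R2 @ bar 5 tick 0 v(0, 1): G3/E4 M6 -> A3/A4 P8 similar
  -> R6 @ bar 5 tick 3 v(0, 2): closes on m3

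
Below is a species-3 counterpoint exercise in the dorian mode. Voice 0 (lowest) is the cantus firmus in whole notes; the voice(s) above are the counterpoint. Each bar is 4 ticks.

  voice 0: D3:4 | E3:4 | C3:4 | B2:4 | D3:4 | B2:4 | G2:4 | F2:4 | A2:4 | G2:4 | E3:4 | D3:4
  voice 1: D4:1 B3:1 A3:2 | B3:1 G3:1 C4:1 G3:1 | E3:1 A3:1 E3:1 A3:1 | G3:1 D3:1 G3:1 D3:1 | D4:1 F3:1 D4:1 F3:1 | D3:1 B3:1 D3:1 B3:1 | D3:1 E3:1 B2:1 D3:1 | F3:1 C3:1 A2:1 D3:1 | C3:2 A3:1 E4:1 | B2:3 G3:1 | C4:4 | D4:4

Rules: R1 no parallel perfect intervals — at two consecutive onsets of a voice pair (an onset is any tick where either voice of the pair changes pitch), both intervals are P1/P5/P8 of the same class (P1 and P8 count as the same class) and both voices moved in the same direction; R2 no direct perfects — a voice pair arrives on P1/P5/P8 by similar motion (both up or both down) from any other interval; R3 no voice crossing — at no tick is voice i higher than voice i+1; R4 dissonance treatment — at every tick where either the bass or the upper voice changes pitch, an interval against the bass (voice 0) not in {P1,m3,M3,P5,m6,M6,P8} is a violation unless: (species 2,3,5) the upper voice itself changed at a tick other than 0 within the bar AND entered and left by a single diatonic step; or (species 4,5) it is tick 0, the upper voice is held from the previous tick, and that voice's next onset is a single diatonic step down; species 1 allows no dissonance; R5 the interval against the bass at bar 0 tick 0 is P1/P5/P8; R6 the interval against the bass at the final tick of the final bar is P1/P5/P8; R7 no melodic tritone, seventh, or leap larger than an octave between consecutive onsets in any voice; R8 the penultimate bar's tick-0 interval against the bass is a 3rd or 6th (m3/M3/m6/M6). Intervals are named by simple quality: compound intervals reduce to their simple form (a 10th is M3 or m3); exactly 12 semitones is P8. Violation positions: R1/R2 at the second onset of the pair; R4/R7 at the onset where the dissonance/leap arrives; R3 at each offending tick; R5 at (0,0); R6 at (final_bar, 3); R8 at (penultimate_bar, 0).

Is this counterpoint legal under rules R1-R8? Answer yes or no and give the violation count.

bar 0: v0=D3 v1=D4 (P8)
bar 1: v0=E3 v1=B3 (P5)
bar 2: v0=C3 v1=E3 (M3)
bar 3: v0=B2 v1=G3 (m6)
bar 4: v0=D3 v1=D4 (P8)
bar 5: v0=B2 v1=D3 (m3)
bar 6: v0=G2 v1=D3 (P5)
bar 7: v0=F2 v1=F3 (P8)
bar 8: v0=A2 v1=C3 (m3)
bar 9: v0=G2 v1=B2 (M3)
bar 10: v0=E3 v1=C4 (m6)
bar 11: v0=D3 v1=D4 (P8)
  R1 @ bar1.0: D3/A3 P5 -> E3/B3 P5 similar
  R2 @ bar4.0: B2/D3 m3 -> D3/D4 P8 similar
  R2 @ bar6.0: B2/B3 P8 -> G2/D3 P5 similar
  R7 @ bar9.0: E4->B2 leap 17st

No (4 violations)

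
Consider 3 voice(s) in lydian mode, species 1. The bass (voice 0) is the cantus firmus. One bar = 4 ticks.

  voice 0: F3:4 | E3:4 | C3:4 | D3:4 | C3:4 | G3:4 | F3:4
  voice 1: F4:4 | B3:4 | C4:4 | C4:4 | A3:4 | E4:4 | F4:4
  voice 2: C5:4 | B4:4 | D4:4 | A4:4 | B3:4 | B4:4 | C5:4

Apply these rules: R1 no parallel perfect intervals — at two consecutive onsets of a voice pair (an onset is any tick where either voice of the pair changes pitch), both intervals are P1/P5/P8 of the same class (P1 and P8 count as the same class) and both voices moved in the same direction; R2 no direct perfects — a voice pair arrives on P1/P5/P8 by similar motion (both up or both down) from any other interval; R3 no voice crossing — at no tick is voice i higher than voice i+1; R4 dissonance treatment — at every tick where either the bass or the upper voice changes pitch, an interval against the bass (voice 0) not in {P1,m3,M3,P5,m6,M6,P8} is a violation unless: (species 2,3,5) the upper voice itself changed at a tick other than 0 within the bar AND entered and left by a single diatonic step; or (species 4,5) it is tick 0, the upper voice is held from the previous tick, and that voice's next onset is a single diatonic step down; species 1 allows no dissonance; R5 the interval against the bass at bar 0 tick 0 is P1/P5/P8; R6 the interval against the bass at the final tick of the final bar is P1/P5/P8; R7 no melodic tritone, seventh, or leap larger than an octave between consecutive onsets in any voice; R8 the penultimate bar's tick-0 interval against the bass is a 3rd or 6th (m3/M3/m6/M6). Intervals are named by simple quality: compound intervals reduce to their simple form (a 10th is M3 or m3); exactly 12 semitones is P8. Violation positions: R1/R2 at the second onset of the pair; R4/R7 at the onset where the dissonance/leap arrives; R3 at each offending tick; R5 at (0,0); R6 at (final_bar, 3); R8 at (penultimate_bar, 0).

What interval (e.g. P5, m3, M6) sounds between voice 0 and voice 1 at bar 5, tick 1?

voice 0=G3 voice 1=E4 -> M6

M6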